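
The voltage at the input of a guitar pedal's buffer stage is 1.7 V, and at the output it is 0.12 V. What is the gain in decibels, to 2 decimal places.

Voltage ratio → dB uses the 20·log₁₀ form:
20·log₁₀(0.12/1.7) = 20·log₁₀(0.07059) = -23.03 dB.

-23.03 dB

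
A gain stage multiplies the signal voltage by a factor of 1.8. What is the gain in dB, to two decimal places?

5.11 dB

Voltage is an amplitude quantity, so gain = 20·log₁₀(V_out/V_in).
20·log₁₀(1.8) = 5.11 dB.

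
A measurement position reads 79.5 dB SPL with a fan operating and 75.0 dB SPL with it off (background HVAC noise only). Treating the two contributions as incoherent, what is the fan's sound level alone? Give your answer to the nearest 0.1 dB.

Subtract intensities: L_src = 10·log₁₀(10^(L_total/10) − 10^(L_bg/10)).
L_src = 10·log₁₀(10^(79.5/10) − 10^(75.0/10)) = 10·log₁₀(57500000) = 77.6 dB SPL.

77.6 dB SPL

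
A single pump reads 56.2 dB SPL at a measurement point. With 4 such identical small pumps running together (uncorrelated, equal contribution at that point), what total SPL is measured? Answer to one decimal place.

4 equal incoherent sources raise the level by 10·log₁₀(4) = 6.02 dB.
L_total = 56.2 + 6.02 = 62.2 dB SPL.

62.2 dB SPL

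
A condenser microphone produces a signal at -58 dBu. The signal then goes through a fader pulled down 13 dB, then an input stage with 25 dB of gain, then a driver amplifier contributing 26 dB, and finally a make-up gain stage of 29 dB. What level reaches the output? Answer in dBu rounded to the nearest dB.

+9 dBu

Cascaded gains and losses add directly in dB.
-58 − 13 + 25 + 26 + 29 = +9 dBu.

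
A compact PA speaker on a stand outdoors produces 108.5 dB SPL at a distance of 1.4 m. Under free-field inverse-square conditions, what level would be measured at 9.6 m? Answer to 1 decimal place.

Inverse-square spreading gives ΔL = −20·log₁₀(d₂/d₁).
ΔL = −20·log₁₀(9.6/1.4) = -16.72 dB, so L₂ = 108.5 + (-16.72) = 91.8 dB SPL.

91.8 dB SPL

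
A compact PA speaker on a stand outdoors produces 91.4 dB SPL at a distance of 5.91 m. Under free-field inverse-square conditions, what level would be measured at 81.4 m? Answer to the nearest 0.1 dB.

68.6 dB SPL

Free-field point source: level drops by 20·log₁₀ of the distance ratio.
ΔL = −20·log₁₀(81.4/5.91) = -22.78 dB, so L₂ = 91.4 + (-22.78) = 68.6 dB SPL.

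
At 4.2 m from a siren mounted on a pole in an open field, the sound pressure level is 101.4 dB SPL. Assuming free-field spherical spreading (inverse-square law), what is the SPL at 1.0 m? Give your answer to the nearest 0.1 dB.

For a point source in a free field, ΔL = −20·log₁₀(d₂/d₁).
ΔL = −20·log₁₀(1.0/4.2) = 12.46 dB, so L₂ = 101.4 + (12.46) = 113.9 dB SPL.

113.9 dB SPL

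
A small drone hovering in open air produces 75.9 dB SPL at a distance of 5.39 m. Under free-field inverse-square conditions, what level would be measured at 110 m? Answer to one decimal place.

49.7 dB SPL

Inverse-square spreading gives ΔL = −20·log₁₀(d₂/d₁).
ΔL = −20·log₁₀(110/5.39) = -26.20 dB, so L₂ = 75.9 + (-26.20) = 49.7 dB SPL.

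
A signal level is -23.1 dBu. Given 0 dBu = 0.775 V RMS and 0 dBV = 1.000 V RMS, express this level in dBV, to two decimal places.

The offset between the scales is 20·log₁₀(0.775/1.000) = −2.214 dB.
So dBV = -23.1 − 2.214 = -25.31 dBV.

-25.31 dBV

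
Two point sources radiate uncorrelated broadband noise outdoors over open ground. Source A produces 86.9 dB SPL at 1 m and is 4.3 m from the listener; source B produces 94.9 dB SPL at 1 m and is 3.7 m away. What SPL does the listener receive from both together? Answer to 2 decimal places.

84.02 dB SPL

At the listener: L_A = 86.9 − 20·log₁₀(4.3) = 74.231 dB; L_B = 94.9 − 20·log₁₀(3.7) = 83.536 dB.
Combined: 10·log₁₀(10^(74.231/10)+10^(83.536/10)) = 84.02 dB SPL.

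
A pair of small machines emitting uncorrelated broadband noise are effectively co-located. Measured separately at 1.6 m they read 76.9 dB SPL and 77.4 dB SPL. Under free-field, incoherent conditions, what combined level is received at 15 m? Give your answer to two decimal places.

60.73 dB SPL

Combined at 1.6 m: 10·log₁₀(10^(76.9/10)+10^(77.4/10)) = 80.167 dB SPL.
Then apply −20·log₁₀(15/1.6) = -19.439 dB → 60.73 dB SPL.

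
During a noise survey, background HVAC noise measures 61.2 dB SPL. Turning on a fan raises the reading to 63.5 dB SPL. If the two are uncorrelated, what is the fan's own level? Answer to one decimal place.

59.6 dB SPL

Remove the background by subtracting linear intensities:
L_src = 10·log₁₀(10^(63.5/10) − 10^(61.2/10)) = 10·log₁₀(920500) = 59.6 dB SPL.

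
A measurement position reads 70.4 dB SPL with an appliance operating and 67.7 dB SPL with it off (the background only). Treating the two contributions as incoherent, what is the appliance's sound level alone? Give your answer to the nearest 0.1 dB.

Subtract intensities: L_src = 10·log₁₀(10^(L_total/10) − 10^(L_bg/10)).
L_src = 10·log₁₀(10^(70.4/10) − 10^(67.7/10)) = 10·log₁₀(5076000) = 67.1 dB SPL.

67.1 dB SPL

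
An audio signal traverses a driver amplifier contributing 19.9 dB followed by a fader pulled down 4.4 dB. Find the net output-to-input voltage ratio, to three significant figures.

Net gain = 19.9 + (−4.4) = 15.5 dB.
Voltage ratio = 10^(15.5/20) = 5.96.

5.96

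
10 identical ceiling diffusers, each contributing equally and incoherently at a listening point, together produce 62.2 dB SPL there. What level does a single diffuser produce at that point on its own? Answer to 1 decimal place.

10 equal incoherent sources add 10·log₁₀(10) = 10.00 dB over one source.
L_one = 62.2 − 10.00 = 52.2 dB SPL.

52.2 dB SPL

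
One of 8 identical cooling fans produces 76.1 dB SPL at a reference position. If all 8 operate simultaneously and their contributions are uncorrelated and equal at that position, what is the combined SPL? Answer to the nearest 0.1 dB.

85.1 dB SPL

8 equal incoherent sources raise the level by 10·log₁₀(8) = 9.03 dB.
L_total = 76.1 + 9.03 = 85.1 dB SPL.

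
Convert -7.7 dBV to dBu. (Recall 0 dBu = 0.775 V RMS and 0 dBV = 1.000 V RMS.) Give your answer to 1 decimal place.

-5.5 dBu

The offset between the scales is 20·log₁₀(0.775/1.000) = −2.214 dB.
So dBu = -7.7 + 2.214 = -5.5 dBu.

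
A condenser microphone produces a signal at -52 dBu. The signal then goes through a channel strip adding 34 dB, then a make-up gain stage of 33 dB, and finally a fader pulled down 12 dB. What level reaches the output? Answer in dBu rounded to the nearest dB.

+3 dBu

Gain stages sum in dB:
-52 + 34 + 33 − 12 = +3 dBu.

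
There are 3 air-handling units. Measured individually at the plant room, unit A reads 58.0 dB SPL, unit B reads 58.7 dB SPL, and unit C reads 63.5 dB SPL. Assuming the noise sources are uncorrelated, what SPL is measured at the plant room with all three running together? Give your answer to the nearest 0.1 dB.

Incoherent sources sum as intensities:
L_total = 10·log₁₀(10^(58.0/10) + 10^(58.7/10) + 10^(63.5/10)) = 10·log₁₀(3611000) = 65.6 dB SPL.

65.6 dB SPL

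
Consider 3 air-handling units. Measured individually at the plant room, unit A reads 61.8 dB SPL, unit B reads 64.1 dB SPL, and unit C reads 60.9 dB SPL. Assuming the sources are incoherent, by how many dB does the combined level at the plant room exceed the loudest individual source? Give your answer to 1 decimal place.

Add the sources as powers (linear), then convert back to dB:
L_total = 10·log₁₀(10^(61.8/10) + 10^(64.1/10) + 10^(60.9/10)) = 67.25 dB SPL.
Excess over the loudest (64.1 dB): 67.25 − 64.1 = 3.2 dB.

3.2 dB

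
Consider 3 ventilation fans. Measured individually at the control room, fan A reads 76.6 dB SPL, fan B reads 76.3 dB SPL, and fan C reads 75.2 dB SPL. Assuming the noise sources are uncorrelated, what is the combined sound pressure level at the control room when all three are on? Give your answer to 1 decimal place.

Incoherent sources sum as intensities:
L_total = 10·log₁₀(10^(76.6/10) + 10^(76.3/10) + 10^(75.2/10)) = 10·log₁₀(121500000) = 80.8 dB SPL.

80.8 dB SPL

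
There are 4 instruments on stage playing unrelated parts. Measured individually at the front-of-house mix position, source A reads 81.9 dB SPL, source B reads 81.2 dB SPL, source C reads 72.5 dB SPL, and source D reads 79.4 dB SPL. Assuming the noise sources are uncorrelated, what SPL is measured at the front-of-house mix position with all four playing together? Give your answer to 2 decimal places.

85.93 dB SPL

Add the sources as powers (linear), then convert back to dB:
L_total = 10·log₁₀(10^(81.9/10) + 10^(81.2/10) + 10^(72.5/10) + 10^(79.4/10)) = 10·log₁₀(391600000) = 85.93 dB SPL.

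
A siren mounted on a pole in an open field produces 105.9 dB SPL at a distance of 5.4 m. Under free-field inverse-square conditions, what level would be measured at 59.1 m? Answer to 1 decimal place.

85.1 dB SPL

For a point source in a free field, ΔL = −20·log₁₀(d₂/d₁).
ΔL = −20·log₁₀(59.1/5.4) = -20.78 dB, so L₂ = 105.9 + (-20.78) = 85.1 dB SPL.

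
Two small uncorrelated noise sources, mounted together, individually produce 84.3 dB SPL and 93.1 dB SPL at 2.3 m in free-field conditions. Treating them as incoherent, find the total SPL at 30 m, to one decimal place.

Combined at 2.3 m: 10·log₁₀(10^(84.3/10)+10^(93.1/10)) = 93.64 dB SPL.
Then apply −20·log₁₀(30/2.3) = -22.31 dB → 71.3 dB SPL.

71.3 dB SPL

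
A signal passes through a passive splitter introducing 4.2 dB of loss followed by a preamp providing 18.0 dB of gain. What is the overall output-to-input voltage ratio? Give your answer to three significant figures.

Net gain = (−4.2) + 18.0 = 13.8 dB.
Voltage ratio = 10^(13.8/20) = 4.90.

4.90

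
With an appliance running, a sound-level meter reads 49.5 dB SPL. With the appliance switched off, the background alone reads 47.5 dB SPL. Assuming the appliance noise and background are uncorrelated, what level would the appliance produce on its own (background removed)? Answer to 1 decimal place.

45.2 dB SPL

Background correction is a power subtraction:
L_src = 10·log₁₀(10^(49.5/10) − 10^(47.5/10)) = 10·log₁₀(32890) = 45.2 dB SPL.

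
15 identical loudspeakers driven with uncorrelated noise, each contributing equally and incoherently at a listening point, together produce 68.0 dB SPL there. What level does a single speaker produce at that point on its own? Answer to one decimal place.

56.2 dB SPL

15 equal incoherent sources add 10·log₁₀(15) = 11.76 dB over one source.
L_one = 68.0 − 11.76 = 56.2 dB SPL.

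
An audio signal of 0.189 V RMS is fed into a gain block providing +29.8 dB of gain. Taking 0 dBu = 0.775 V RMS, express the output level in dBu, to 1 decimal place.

+17.5 dBu

Input level: 20·log₁₀(0.189/0.775) = -12.26 dBu.
Output: -12.26 + 29.8 = +17.5 dBu.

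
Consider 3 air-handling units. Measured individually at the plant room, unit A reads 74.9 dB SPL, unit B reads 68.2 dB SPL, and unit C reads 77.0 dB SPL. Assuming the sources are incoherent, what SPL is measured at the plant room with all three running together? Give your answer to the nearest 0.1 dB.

79.4 dB SPL

Add the sources as powers (linear), then convert back to dB:
L_total = 10·log₁₀(10^(74.9/10) + 10^(68.2/10) + 10^(77.0/10)) = 10·log₁₀(87630000) = 79.4 dB SPL.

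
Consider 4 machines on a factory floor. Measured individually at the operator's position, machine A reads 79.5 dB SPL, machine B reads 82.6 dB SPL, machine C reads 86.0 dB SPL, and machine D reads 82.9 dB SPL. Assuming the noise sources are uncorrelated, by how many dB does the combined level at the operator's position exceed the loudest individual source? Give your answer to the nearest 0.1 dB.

3.4 dB

Incoherent sources sum as intensities:
L_total = 10·log₁₀(10^(79.5/10) + 10^(82.6/10) + 10^(86.0/10) + 10^(82.9/10)) = 89.37 dB SPL.
Excess over the loudest (86.0 dB): 89.37 − 86.0 = 3.4 dB.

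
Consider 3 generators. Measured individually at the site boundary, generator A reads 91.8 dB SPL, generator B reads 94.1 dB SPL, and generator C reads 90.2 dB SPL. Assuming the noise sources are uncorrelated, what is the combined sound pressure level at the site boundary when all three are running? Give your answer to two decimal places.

Add the sources as powers (linear), then convert back to dB:
L_total = 10·log₁₀(10^(91.8/10) + 10^(94.1/10) + 10^(90.2/10)) = 10·log₁₀(5131000000) = 97.10 dB SPL.

97.10 dB SPL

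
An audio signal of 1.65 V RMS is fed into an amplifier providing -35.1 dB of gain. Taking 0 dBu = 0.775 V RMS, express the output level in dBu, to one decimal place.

-28.5 dBu

Input level: 20·log₁₀(1.65/0.775) = 6.56 dBu.
Output: 6.56 − 35.1 = -28.5 dBu.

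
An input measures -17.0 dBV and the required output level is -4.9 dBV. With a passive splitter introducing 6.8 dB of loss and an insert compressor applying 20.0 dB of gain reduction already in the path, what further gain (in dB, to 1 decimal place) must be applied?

38.9 dB

The required make-up gain is the shortfall in the dB sum.
G = -4.9 − (-17.0) + 6.8 + 20.0 = 38.9 dB.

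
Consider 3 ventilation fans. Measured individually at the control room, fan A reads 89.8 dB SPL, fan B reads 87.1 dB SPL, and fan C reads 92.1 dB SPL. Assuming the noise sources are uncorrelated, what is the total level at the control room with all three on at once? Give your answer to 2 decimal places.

Add the sources as powers (linear), then convert back to dB:
L_total = 10·log₁₀(10^(89.8/10) + 10^(87.1/10) + 10^(92.1/10)) = 10·log₁₀(3090000000) = 94.90 dB SPL.

94.90 dB SPL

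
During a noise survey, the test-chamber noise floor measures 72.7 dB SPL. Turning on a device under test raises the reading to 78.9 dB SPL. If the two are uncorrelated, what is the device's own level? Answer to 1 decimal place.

Background correction is a power subtraction:
L_src = 10·log₁₀(10^(78.9/10) − 10^(72.7/10)) = 10·log₁₀(59000000) = 77.7 dB SPL.

77.7 dB SPL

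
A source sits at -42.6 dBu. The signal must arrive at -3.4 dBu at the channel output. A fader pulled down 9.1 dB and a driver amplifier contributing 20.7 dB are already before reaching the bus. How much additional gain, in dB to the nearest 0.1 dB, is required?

The required make-up gain is the shortfall in the dB sum.
G = -3.4 − (-42.6) + 9.1 − 20.7 = 27.6 dB.

27.6 dB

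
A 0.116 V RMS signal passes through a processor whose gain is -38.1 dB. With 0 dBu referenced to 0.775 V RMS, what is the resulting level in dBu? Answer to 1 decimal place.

-54.6 dBu

Input level: 20·log₁₀(0.116/0.775) = -16.50 dBu.
Output: -16.50 − 38.1 = -54.6 dBu.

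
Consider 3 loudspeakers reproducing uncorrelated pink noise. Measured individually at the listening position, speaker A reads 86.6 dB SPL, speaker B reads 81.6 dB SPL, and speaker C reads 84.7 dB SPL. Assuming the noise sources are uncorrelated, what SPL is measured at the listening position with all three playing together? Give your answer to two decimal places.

89.53 dB SPL

Add the sources as powers (linear), then convert back to dB:
L_total = 10·log₁₀(10^(86.6/10) + 10^(81.6/10) + 10^(84.7/10)) = 10·log₁₀(896800000) = 89.53 dB SPL.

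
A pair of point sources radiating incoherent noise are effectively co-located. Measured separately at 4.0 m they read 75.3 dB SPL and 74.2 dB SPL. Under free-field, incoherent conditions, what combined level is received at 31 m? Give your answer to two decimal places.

Combined at 4.0 m: 10·log₁₀(10^(75.3/10)+10^(74.2/10)) = 77.795 dB SPL.
Then apply −20·log₁₀(31/4.0) = -17.786 dB → 60.01 dB SPL.

60.01 dB SPL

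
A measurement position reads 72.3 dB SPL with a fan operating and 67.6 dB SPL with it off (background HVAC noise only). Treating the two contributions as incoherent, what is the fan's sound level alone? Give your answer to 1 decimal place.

70.5 dB SPL

Background correction is a power subtraction:
L_src = 10·log₁₀(10^(72.3/10) − 10^(67.6/10)) = 10·log₁₀(11230000) = 70.5 dB SPL.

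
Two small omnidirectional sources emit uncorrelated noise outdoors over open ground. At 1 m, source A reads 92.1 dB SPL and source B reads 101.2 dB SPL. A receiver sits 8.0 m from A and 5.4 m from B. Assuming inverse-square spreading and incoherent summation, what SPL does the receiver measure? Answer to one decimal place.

At the listener: L_A = 92.1 − 20·log₁₀(8.0) = 74.04 dB; L_B = 101.2 − 20·log₁₀(5.4) = 86.55 dB.
Combined: 10·log₁₀(10^(74.04/10)+10^(86.55/10)) = 86.8 dB SPL.

86.8 dB SPL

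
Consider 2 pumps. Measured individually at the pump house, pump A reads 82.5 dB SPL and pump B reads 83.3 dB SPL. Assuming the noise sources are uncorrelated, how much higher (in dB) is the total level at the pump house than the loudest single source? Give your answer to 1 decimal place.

2.6 dB

Incoherent sources sum as intensities:
L_total = 10·log₁₀(10^(82.5/10) + 10^(83.3/10)) = 85.93 dB SPL.
Excess over the loudest (83.3 dB): 85.93 − 83.3 = 2.6 dB.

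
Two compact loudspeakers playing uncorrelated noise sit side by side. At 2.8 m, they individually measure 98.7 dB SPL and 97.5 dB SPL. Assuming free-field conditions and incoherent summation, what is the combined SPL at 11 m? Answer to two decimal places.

89.27 dB SPL

Combined at 2.8 m: 10·log₁₀(10^(98.7/10)+10^(97.5/10)) = 101.152 dB SPL.
Then apply −20·log₁₀(11/2.8) = -11.885 dB → 89.27 dB SPL.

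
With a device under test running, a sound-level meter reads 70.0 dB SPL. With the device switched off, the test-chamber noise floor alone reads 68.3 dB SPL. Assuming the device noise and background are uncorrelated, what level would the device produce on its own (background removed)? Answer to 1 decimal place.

65.1 dB SPL

Subtract intensities: L_src = 10·log₁₀(10^(L_total/10) − 10^(L_bg/10)).
L_src = 10·log₁₀(10^(70.0/10) − 10^(68.3/10)) = 10·log₁₀(3239000) = 65.1 dB SPL.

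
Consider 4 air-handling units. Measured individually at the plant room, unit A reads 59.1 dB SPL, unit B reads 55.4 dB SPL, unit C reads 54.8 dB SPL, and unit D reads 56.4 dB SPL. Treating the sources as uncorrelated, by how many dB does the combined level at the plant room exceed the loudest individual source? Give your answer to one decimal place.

Incoherent sources sum as intensities:
L_total = 10·log₁₀(10^(59.1/10) + 10^(55.4/10) + 10^(54.8/10) + 10^(56.4/10)) = 62.78 dB SPL.
Excess over the loudest (59.1 dB): 62.78 − 59.1 = 3.7 dB.

3.7 dB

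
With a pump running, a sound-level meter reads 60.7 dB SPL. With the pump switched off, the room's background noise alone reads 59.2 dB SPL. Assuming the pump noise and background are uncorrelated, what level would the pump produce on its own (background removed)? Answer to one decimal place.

55.4 dB SPL

Remove the background by subtracting linear intensities:
L_src = 10·log₁₀(10^(60.7/10) − 10^(59.2/10)) = 10·log₁₀(343100) = 55.4 dB SPL.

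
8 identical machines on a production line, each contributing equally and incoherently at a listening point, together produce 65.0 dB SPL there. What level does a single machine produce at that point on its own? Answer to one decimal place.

56.0 dB SPL

8 equal incoherent sources add 10·log₁₀(8) = 9.03 dB over one source.
L_one = 65.0 − 9.03 = 56.0 dB SPL.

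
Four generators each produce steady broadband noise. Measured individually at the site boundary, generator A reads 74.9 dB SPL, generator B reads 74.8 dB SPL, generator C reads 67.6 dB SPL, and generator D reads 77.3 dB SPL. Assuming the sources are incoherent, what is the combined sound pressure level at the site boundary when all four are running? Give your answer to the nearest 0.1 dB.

Add the sources as powers (linear), then convert back to dB:
L_total = 10·log₁₀(10^(74.9/10) + 10^(74.8/10) + 10^(67.6/10) + 10^(77.3/10)) = 10·log₁₀(120600000) = 80.8 dB SPL.

80.8 dB SPL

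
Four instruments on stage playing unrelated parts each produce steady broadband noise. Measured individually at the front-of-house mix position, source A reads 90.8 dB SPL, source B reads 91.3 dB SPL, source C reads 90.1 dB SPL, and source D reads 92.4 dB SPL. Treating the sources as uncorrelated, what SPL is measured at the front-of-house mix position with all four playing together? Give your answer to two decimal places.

97.25 dB SPL

Incoherent sources sum as intensities:
L_total = 10·log₁₀(10^(90.8/10) + 10^(91.3/10) + 10^(90.1/10) + 10^(92.4/10)) = 10·log₁₀(5312000000) = 97.25 dB SPL.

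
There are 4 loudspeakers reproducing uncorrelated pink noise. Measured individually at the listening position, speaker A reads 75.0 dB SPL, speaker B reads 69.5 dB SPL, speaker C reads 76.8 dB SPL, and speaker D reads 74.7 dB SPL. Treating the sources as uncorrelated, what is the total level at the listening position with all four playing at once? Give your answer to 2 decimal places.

Uncorrelated sources add in intensity (power), not in dB.
L_total = 10·log₁₀(10^(75.0/10) + 10^(69.5/10) + 10^(76.8/10) + 10^(74.7/10)) = 10·log₁₀(117900000) = 80.72 dB SPL.

80.72 dB SPL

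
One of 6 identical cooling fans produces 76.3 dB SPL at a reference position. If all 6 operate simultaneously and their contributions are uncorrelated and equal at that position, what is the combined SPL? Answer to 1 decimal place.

6 equal incoherent sources raise the level by 10·log₁₀(6) = 7.78 dB.
L_total = 76.3 + 7.78 = 84.1 dB SPL.

84.1 dB SPL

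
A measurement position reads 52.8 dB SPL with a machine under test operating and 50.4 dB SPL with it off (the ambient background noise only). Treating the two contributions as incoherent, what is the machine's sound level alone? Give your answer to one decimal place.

49.1 dB SPL

Background correction is a power subtraction:
L_src = 10·log₁₀(10^(52.8/10) − 10^(50.4/10)) = 10·log₁₀(80900) = 49.1 dB SPL.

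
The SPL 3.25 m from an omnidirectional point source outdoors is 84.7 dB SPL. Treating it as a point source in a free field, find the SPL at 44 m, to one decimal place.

62.1 dB SPL

For a point source in a free field, ΔL = −20·log₁₀(d₂/d₁).
ΔL = −20·log₁₀(44/3.25) = -22.63 dB, so L₂ = 84.7 + (-22.63) = 62.1 dB SPL.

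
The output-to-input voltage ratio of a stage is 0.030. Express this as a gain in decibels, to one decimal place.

Voltage ratio → dB uses the 20·log₁₀ form:
20·log₁₀(0.030) = -30.5 dB.

-30.5 dB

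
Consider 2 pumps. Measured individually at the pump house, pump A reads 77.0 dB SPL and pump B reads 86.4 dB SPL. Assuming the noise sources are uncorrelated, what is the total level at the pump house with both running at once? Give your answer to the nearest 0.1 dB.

86.9 dB SPL

Uncorrelated sources add in intensity (power), not in dB.
L_total = 10·log₁₀(10^(77.0/10) + 10^(86.4/10)) = 10·log₁₀(486600000) = 86.9 dB SPL.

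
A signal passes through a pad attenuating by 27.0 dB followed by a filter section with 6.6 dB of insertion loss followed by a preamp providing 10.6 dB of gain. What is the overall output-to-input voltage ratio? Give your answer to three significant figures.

Net gain = (−27.0) + (−6.6) + 10.6 = -23.0 dB.
Voltage ratio = 10^(-23.0/20) = 0.0708.

0.0708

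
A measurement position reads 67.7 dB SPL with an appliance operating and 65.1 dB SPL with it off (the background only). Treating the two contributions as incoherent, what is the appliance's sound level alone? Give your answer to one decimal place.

Subtract intensities: L_src = 10·log₁₀(10^(L_total/10) − 10^(L_bg/10)).
L_src = 10·log₁₀(10^(67.7/10) − 10^(65.1/10)) = 10·log₁₀(2652000) = 64.2 dB SPL.

64.2 dB SPL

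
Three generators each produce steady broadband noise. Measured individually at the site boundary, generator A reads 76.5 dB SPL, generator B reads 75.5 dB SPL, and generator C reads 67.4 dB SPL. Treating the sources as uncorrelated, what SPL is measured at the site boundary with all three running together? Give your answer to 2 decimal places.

Uncorrelated sources add in intensity (power), not in dB.
L_total = 10·log₁₀(10^(76.5/10) + 10^(75.5/10) + 10^(67.4/10)) = 10·log₁₀(85650000) = 79.33 dB SPL.

79.33 dB SPL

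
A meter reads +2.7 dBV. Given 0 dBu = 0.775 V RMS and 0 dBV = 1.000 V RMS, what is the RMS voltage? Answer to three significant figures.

V = 1.000 V × 10^(+2.7/20).
= 1.000 × 1.365 = 1.36 V.

1.36 V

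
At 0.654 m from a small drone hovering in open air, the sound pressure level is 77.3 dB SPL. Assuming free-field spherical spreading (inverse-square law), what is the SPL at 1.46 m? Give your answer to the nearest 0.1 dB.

For a point source in a free field, ΔL = −20·log₁₀(d₂/d₁).
ΔL = −20·log₁₀(1.46/0.654) = -6.98 dB, so L₂ = 77.3 + (-6.98) = 70.3 dB SPL.

70.3 dB SPL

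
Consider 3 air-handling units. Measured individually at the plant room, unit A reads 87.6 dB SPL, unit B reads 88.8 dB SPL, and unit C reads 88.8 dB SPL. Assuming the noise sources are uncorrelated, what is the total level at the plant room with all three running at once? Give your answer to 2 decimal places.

Add the sources as powers (linear), then convert back to dB:
L_total = 10·log₁₀(10^(87.6/10) + 10^(88.8/10) + 10^(88.8/10)) = 10·log₁₀(2093000000) = 93.21 dB SPL.

93.21 dB SPL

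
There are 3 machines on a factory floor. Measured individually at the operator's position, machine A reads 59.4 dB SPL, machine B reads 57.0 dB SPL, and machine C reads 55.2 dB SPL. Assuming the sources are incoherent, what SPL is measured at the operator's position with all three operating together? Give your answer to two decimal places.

Incoherent sources sum as intensities:
L_total = 10·log₁₀(10^(59.4/10) + 10^(57.0/10) + 10^(55.2/10)) = 10·log₁₀(1703000) = 62.31 dB SPL.

62.31 dB SPL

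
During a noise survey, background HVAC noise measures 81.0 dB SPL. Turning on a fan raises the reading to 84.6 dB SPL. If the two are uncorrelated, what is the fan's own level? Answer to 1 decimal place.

Background correction is a power subtraction:
L_src = 10·log₁₀(10^(84.6/10) − 10^(81.0/10)) = 10·log₁₀(162500000) = 82.1 dB SPL.

82.1 dB SPL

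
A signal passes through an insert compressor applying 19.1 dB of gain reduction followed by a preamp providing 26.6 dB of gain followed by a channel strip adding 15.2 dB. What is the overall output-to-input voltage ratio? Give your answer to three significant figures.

Net gain = (−19.1) + 26.6 + 15.2 = 22.7 dB.
Voltage ratio = 10^(22.7/20) = 13.6.

13.6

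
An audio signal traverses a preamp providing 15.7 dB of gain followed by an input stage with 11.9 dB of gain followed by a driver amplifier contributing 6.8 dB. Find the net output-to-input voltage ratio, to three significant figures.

Net gain = 15.7 + 11.9 + 6.8 = 34.4 dB.
Voltage ratio = 10^(34.4/20) = 52.5.

52.5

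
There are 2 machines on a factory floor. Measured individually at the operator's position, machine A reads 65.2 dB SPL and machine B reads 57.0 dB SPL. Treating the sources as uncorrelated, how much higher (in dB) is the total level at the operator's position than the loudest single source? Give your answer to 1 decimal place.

Uncorrelated sources add in intensity (power), not in dB.
L_total = 10·log₁₀(10^(65.2/10) + 10^(57.0/10)) = 65.81 dB SPL.
Excess over the loudest (65.2 dB): 65.81 − 65.2 = 0.6 dB.

0.6 dB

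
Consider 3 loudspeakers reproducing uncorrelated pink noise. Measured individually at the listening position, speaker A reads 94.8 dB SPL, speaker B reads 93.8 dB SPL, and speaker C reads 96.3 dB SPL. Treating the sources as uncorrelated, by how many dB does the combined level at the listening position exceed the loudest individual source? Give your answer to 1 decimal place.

Add the sources as powers (linear), then convert back to dB:
L_total = 10·log₁₀(10^(94.8/10) + 10^(93.8/10) + 10^(96.3/10)) = 99.86 dB SPL.
Excess over the loudest (96.3 dB): 99.86 − 96.3 = 3.6 dB.

3.6 dB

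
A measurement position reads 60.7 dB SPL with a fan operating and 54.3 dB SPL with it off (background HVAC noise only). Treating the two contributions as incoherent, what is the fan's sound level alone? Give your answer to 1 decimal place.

Remove the background by subtracting linear intensities:
L_src = 10·log₁₀(10^(60.7/10) − 10^(54.3/10)) = 10·log₁₀(905700) = 59.6 dB SPL.

59.6 dB SPL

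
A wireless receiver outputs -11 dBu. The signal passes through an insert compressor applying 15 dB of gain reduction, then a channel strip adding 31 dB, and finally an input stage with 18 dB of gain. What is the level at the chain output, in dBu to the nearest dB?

+23 dBu

Gain stages sum in dB:
-11 − 15 + 31 + 18 = +23 dBu.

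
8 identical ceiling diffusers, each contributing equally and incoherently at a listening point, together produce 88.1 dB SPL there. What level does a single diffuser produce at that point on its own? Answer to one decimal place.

8 equal incoherent sources add 10·log₁₀(8) = 9.03 dB over one source.
L_one = 88.1 − 9.03 = 79.1 dB SPL.

79.1 dB SPL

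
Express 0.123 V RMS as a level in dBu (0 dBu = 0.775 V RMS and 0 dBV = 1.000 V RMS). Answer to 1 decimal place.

dBu = 20·log₁₀(V / 0.775 V).
20·log₁₀(0.123/0.775) = -16.0 dBu.

-16.0 dBu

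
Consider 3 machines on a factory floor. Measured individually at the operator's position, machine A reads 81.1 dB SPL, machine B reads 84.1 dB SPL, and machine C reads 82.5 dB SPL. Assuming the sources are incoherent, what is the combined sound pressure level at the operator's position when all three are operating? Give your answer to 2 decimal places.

Add the sources as powers (linear), then convert back to dB:
L_total = 10·log₁₀(10^(81.1/10) + 10^(84.1/10) + 10^(82.5/10)) = 10·log₁₀(563700000) = 87.51 dB SPL.

87.51 dB SPL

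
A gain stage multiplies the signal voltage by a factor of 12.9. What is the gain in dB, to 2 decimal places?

Voltage is an amplitude quantity, so gain = 20·log₁₀(V_out/V_in).
20·log₁₀(12.9) = 22.21 dB.

22.21 dB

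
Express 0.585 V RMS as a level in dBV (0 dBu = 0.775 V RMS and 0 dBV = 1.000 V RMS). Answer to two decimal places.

dBV = 20·log₁₀(V / 1.000 V).
20·log₁₀(0.585/1.000) = -4.66 dBV.

-4.66 dBV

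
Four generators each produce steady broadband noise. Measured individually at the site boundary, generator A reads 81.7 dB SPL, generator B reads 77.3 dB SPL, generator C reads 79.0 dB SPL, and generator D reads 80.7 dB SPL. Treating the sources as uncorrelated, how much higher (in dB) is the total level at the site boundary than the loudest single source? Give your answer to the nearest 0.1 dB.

Add the sources as powers (linear), then convert back to dB:
L_total = 10·log₁₀(10^(81.7/10) + 10^(77.3/10) + 10^(79.0/10) + 10^(80.7/10)) = 86.00 dB SPL.
Excess over the loudest (81.7 dB): 86.00 − 81.7 = 4.3 dB.

4.3 dB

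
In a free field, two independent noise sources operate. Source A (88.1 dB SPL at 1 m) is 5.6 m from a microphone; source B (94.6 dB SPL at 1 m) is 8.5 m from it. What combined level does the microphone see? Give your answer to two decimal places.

77.82 dB SPL

At the listener: L_A = 88.1 − 20·log₁₀(5.6) = 73.136 dB; L_B = 94.6 − 20·log₁₀(8.5) = 76.012 dB.
Combined: 10·log₁₀(10^(73.136/10)+10^(76.012/10)) = 77.82 dB SPL.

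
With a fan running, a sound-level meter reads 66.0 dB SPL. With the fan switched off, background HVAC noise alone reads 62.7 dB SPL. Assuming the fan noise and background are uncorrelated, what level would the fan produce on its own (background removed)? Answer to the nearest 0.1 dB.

63.3 dB SPL

Remove the background by subtracting linear intensities:
L_src = 10·log₁₀(10^(66.0/10) − 10^(62.7/10)) = 10·log₁₀(2119000) = 63.3 dB SPL.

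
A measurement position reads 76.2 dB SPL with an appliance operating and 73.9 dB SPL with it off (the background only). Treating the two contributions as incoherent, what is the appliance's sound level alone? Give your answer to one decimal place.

Subtract intensities: L_src = 10·log₁₀(10^(L_total/10) − 10^(L_bg/10)).
L_src = 10·log₁₀(10^(76.2/10) − 10^(73.9/10)) = 10·log₁₀(17140000) = 72.3 dB SPL.

72.3 dB SPL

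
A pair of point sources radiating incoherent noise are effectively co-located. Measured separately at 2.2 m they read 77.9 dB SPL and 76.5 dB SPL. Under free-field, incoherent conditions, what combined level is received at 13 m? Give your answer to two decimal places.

64.84 dB SPL

Combined at 2.2 m: 10·log₁₀(10^(77.9/10)+10^(76.5/10)) = 80.266 dB SPL.
Then apply −20·log₁₀(13/2.2) = -15.430 dB → 64.84 dB SPL.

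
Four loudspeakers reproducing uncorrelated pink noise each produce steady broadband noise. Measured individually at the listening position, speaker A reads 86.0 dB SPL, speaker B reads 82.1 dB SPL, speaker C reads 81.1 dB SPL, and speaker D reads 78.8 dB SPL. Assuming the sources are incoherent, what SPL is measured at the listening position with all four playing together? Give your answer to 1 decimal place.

Add the sources as powers (linear), then convert back to dB:
L_total = 10·log₁₀(10^(86.0/10) + 10^(82.1/10) + 10^(81.1/10) + 10^(78.8/10)) = 10·log₁₀(765000000) = 88.8 dB SPL.

88.8 dB SPL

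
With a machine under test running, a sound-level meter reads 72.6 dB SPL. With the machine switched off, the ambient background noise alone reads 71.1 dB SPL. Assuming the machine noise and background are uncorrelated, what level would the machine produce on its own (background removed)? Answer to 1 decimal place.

67.3 dB SPL

Subtract intensities: L_src = 10·log₁₀(10^(L_total/10) − 10^(L_bg/10)).
L_src = 10·log₁₀(10^(72.6/10) − 10^(71.1/10)) = 10·log₁₀(5315000) = 67.3 dB SPL.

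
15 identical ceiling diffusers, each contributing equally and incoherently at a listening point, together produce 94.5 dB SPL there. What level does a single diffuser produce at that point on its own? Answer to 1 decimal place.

15 equal incoherent sources add 10·log₁₀(15) = 11.76 dB over one source.
L_one = 94.5 − 11.76 = 82.7 dB SPL.

82.7 dB SPL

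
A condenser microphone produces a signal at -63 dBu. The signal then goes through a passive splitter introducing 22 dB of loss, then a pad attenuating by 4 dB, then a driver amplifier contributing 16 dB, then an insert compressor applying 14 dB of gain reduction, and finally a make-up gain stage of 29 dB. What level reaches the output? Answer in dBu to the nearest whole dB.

-58 dBu

Gain stages sum in dB:
-63 − 22 − 4 + 16 − 14 + 29 = -58 dBu.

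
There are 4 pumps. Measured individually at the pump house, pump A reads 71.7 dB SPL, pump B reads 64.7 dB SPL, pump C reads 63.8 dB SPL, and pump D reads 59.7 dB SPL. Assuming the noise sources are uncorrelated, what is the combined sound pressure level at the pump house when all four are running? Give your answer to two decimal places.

Add the sources as powers (linear), then convert back to dB:
L_total = 10·log₁₀(10^(71.7/10) + 10^(64.7/10) + 10^(63.8/10) + 10^(59.7/10)) = 10·log₁₀(21070000) = 73.24 dB SPL.

73.24 dB SPL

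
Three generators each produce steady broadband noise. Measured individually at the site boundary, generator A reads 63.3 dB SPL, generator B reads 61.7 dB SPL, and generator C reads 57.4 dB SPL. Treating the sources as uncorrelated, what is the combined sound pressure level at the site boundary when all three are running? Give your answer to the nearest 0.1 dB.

66.2 dB SPL

Uncorrelated sources add in intensity (power), not in dB.
L_total = 10·log₁₀(10^(63.3/10) + 10^(61.7/10) + 10^(57.4/10)) = 10·log₁₀(4167000) = 66.2 dB SPL.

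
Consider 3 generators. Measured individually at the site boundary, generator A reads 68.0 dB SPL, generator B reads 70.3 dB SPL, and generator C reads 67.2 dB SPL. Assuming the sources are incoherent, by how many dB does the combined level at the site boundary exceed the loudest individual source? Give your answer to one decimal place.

Incoherent sources sum as intensities:
L_total = 10·log₁₀(10^(68.0/10) + 10^(70.3/10) + 10^(67.2/10)) = 73.48 dB SPL.
Excess over the loudest (70.3 dB): 73.48 − 70.3 = 3.2 dB.

3.2 dB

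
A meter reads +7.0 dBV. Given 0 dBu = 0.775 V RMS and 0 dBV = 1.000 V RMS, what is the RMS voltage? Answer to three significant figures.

V = 1.000 V × 10^(+7.0/20).
= 1.000 × 2.239 = 2.24 V.

2.24 V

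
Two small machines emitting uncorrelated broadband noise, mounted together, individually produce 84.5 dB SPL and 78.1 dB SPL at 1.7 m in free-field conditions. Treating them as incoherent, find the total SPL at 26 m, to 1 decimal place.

Combined at 1.7 m: 10·log₁₀(10^(84.5/10)+10^(78.1/10)) = 85.40 dB SPL.
Then apply −20·log₁₀(26/1.7) = -23.69 dB → 61.7 dB SPL.

61.7 dB SPL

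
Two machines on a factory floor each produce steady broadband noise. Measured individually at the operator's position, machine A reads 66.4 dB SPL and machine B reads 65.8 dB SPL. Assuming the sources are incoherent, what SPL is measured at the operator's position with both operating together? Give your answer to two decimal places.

Add the sources as powers (linear), then convert back to dB:
L_total = 10·log₁₀(10^(66.4/10) + 10^(65.8/10)) = 10·log₁₀(8167000) = 69.12 dB SPL.

69.12 dB SPL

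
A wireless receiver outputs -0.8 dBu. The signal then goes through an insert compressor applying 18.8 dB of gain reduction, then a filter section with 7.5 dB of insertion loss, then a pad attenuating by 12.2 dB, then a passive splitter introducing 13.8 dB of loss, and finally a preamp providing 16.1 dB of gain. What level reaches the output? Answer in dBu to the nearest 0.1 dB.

-37.0 dBu

Gain stages sum in dB:
-0.8 − 18.8 − 7.5 − 12.2 − 13.8 + 16.1 = -37.0 dBu.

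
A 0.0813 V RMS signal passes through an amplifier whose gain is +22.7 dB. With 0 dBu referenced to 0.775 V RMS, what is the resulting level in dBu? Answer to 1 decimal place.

Input level: 20·log₁₀(0.0813/0.775) = -19.58 dBu.
Output: -19.58 + 22.7 = +3.1 dBu.

+3.1 dBu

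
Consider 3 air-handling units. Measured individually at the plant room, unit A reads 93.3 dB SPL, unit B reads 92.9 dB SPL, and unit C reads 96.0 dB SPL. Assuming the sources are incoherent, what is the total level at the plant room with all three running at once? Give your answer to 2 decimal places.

99.07 dB SPL

Incoherent sources sum as intensities:
L_total = 10·log₁₀(10^(93.3/10) + 10^(92.9/10) + 10^(96.0/10)) = 10·log₁₀(8069000000) = 99.07 dB SPL.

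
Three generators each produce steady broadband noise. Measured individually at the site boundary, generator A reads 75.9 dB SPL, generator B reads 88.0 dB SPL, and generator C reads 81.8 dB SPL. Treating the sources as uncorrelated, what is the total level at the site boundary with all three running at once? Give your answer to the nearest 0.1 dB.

Incoherent sources sum as intensities:
L_total = 10·log₁₀(10^(75.9/10) + 10^(88.0/10) + 10^(81.8/10)) = 10·log₁₀(821200000) = 89.1 dB SPL.

89.1 dB SPL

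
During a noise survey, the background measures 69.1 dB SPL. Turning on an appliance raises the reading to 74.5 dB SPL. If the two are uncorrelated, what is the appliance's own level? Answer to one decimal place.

73.0 dB SPL

Remove the background by subtracting linear intensities:
L_src = 10·log₁₀(10^(74.5/10) − 10^(69.1/10)) = 10·log₁₀(20060000) = 73.0 dB SPL.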